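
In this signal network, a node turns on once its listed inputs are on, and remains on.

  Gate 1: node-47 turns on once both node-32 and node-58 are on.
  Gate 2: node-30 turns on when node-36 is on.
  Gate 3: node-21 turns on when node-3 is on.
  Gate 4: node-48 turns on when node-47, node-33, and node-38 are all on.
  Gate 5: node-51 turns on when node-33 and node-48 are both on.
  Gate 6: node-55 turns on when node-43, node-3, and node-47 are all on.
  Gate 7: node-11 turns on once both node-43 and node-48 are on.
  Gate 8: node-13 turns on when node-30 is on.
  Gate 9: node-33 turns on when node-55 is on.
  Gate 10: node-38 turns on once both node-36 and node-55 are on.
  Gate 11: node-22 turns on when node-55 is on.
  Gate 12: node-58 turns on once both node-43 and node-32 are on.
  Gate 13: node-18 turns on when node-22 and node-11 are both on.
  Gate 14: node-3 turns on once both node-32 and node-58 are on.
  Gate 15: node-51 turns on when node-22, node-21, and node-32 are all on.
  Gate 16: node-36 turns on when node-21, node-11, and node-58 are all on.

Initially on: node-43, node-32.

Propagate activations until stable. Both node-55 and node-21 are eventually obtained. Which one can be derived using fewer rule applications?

node-21: node-43 and node-32 are on, so node-58 turns on (Gate 12). node-32 and node-58 are on, so node-3 turns on (Gate 14). node-3 is on, so node-21 turns on (Gate 3). [3 rule applications]
node-55: node-43 and node-32 are on, so node-58 turns on (Gate 12). Gate 14: node-32 and node-58 on → node-3 on. Gate 1: node-32 and node-58 on → node-47 on. Gate 6: node-43, node-3, and node-47 on → node-55 on. [4 rule applications]
node-21 needs fewer.

node-21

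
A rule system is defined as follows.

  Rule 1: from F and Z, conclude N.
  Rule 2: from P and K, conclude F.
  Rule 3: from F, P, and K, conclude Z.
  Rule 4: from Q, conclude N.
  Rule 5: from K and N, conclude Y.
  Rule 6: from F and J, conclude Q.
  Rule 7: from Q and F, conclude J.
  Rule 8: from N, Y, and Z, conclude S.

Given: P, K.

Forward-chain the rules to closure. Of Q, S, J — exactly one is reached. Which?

S

From P and K, Rule 2 gives F.
F, P, and K hold, so Z follows (Rule 3).
F and Z hold, so N follows (Rule 1).
K and N hold, so Y follows (Rule 5).
From N, Y, and Z, Rule 8 gives S.
J would need Q and F (Rule 7), but Q is never established. Q would need F and J (Rule 6), but J is never established.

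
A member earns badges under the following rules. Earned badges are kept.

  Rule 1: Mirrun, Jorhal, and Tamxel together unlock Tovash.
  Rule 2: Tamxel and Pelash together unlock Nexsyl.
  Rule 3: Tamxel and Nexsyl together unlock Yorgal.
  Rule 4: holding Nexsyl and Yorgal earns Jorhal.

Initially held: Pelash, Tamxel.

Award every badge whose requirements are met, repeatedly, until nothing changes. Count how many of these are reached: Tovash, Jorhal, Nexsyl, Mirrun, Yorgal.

3

With Tamxel and Pelash, Nexsyl is earned (Rule 2).
With Tamxel and Nexsyl, Yorgal is earned (Rule 3).
With Nexsyl and Yorgal, Jorhal is earned (Rule 4).
Tovash would need Mirrun, Jorhal, and Tamxel (Rule 1), but Mirrun is never earned.
Jorhal: reached.
Nexsyl: reached.
No rule produces Mirrun, and it is not given.
Yorgal: reached.
Reached: Jorhal, Nexsyl, and Yorgal — 3 of the 5.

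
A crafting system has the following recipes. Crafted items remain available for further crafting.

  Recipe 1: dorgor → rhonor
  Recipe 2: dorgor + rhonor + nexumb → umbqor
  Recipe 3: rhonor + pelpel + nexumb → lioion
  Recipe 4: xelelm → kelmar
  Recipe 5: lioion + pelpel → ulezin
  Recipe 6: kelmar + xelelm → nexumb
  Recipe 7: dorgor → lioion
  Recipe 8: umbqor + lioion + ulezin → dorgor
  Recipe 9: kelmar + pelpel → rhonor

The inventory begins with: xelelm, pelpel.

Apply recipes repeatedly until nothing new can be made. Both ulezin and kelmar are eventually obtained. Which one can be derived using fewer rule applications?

kelmar

kelmar: xelelm → kelmar (Recipe 4). [1 rule application]
ulezin: Using Recipe 4, xelelm makes kelmar. kelmar + xelelm → nexumb (Recipe 6). Using Recipe 9, kelmar and pelpel make rhonor. rhonor + pelpel + nexumb → lioion (Recipe 3). Using Recipe 5, lioion and pelpel make ulezin. [5 rule applications]
kelmar needs fewer.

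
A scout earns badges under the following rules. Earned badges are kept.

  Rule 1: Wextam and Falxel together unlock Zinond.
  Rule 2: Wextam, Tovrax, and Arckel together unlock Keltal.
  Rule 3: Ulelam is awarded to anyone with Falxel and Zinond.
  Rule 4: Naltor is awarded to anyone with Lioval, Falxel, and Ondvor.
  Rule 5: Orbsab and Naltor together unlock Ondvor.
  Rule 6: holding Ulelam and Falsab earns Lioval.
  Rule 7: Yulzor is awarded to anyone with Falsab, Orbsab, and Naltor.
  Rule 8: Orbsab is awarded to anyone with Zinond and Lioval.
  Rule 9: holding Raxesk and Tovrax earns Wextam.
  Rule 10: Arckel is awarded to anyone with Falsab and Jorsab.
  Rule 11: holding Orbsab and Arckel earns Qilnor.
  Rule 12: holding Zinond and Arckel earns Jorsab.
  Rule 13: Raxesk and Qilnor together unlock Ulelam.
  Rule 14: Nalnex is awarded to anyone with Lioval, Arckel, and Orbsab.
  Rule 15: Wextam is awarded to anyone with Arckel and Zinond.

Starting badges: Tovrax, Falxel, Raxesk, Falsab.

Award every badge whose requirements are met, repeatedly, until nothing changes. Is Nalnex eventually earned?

No

Nalnex would need Lioval, Arckel, and Orbsab (Rule 14), but Arckel is never earned.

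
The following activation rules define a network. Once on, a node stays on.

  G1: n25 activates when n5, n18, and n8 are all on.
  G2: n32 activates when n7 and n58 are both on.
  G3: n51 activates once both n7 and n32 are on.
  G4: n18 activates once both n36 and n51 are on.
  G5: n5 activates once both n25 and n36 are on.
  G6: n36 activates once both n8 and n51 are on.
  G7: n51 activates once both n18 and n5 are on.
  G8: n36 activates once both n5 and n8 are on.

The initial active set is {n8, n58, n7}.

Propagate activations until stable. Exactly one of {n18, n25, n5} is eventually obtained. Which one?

n7 and n58 are on, so n32 activates (G2).
n7 and n32 are on, so n51 activates (G3).
G6: n8 and n51 on → n36 on.
G4: n36 and n51 on → n18 on.
n5 would need n25 and n36 (G5), but n25 never turns on. n25 would need n5, n18, and n8 (G1), but n5 never turns on.

n18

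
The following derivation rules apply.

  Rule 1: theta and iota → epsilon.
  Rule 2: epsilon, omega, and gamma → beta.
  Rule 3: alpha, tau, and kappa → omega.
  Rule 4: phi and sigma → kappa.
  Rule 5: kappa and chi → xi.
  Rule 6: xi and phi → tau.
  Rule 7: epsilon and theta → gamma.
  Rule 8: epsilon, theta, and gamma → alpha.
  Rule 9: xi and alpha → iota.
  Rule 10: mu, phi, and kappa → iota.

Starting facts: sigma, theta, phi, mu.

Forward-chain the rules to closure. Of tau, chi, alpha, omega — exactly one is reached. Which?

phi and sigma hold, so kappa follows (Rule 4).
mu, phi, and kappa hold, so iota follows (Rule 10).
theta and iota hold, so epsilon follows (Rule 1).
epsilon and theta hold, so gamma follows (Rule 7).
epsilon, theta, and gamma hold, so alpha follows (Rule 8).
No rule produces chi, and it is not given. tau would need xi and phi (Rule 6), but xi is never established. omega would need alpha, tau, and kappa (Rule 3), but tau is never established.

alpha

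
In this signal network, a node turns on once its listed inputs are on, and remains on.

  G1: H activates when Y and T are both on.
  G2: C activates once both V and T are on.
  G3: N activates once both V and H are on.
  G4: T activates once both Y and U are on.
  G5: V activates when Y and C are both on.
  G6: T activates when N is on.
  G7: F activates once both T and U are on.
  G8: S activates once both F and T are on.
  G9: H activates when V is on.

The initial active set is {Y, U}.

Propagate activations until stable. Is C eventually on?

C would need V and T (G2), but V never turns on.

No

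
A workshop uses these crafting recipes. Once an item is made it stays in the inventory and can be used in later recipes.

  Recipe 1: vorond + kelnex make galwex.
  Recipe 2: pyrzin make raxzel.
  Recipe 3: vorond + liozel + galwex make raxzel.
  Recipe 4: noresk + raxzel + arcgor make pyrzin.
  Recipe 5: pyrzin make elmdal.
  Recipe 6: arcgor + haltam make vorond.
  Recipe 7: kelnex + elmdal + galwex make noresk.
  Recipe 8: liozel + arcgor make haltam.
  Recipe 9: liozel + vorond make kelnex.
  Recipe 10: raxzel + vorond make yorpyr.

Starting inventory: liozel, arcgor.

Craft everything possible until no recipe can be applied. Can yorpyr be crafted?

liozel + arcgor → haltam (Recipe 8).
arcgor + haltam → vorond (Recipe 6).
liozel + vorond → kelnex (Recipe 9).
Using Recipe 1, vorond and kelnex make galwex.
Using Recipe 3, vorond, liozel, and galwex make raxzel.
Using Recipe 10, raxzel and vorond make yorpyr.

Yes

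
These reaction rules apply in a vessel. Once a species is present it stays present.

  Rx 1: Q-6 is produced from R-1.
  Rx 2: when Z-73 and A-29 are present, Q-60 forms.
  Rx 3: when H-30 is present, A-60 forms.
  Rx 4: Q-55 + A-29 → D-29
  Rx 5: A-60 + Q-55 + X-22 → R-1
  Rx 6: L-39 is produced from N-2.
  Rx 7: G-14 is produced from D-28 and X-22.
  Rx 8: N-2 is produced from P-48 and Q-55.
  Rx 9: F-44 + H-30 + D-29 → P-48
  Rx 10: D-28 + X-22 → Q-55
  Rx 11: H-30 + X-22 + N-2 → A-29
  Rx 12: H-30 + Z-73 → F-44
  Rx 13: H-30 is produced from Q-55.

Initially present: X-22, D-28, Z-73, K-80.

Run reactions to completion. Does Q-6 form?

Yes

D-28 and X-22 present → Q-55 forms (Rx 10).
Q-55 present → H-30 forms (Rx 13).
H-30 present → A-60 forms (Rx 3).
A-60, Q-55, and X-22 present → R-1 forms (Rx 5).
R-1 present → Q-6 forms (Rx 1).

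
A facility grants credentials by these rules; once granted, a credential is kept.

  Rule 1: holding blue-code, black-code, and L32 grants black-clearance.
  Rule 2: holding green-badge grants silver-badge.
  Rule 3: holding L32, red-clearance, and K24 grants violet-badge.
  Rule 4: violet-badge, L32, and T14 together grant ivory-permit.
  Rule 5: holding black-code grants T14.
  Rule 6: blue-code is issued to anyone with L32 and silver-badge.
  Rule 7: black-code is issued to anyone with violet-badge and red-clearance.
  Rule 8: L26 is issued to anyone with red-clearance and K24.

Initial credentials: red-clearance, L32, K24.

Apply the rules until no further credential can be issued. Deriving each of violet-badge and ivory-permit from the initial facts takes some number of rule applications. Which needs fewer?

violet-badge

violet-badge: Holding L32, red-clearance, and K24 grants violet-badge (Rule 3). [1 rule application]
ivory-permit: Holding L32, red-clearance, and K24 grants violet-badge (Rule 3). Holding violet-badge and red-clearance grants black-code (Rule 7). Holding black-code grants T14 (Rule 5). Holding violet-badge, L32, and T14 grants ivory-permit (Rule 4). [4 rule applications]
violet-badge needs fewer.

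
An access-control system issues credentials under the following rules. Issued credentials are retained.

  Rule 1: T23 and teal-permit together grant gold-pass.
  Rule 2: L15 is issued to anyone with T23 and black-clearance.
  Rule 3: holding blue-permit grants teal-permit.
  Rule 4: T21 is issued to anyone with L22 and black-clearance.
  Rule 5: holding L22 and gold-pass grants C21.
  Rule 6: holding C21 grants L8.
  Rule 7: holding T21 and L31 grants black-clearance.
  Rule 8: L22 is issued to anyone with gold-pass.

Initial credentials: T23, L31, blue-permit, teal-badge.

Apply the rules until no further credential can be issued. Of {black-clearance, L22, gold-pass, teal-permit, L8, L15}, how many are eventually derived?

4

Holding blue-permit grants teal-permit (Rule 3).
Holding T23 and teal-permit grants gold-pass (Rule 1).
Holding gold-pass grants L22 (Rule 8).
Holding L22 and gold-pass grants C21 (Rule 5).
Holding C21 grants L8 (Rule 6).
black-clearance would need T21 and L31 (Rule 7), but T21 is never granted.
L22: reached.
gold-pass: reached.
teal-permit: reached.
L8: reached.
L15 would need T23 and black-clearance (Rule 2), but black-clearance is never granted.
Reached: L22, gold-pass, teal-permit, and L8 — 4 of the 6.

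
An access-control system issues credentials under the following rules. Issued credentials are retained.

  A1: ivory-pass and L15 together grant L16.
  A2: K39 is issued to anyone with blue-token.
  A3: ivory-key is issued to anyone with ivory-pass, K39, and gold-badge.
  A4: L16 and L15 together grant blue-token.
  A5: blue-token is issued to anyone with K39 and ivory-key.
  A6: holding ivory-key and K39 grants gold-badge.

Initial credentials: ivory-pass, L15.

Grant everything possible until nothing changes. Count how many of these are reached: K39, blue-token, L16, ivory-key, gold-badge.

3

Holding ivory-pass and L15 grants L16 (A1).
Holding L16 and L15 grants blue-token (A4).
Holding blue-token grants K39 (A2).
K39: reached.
blue-token: reached.
L16: reached.
ivory-key would need ivory-pass, K39, and gold-badge (A3), but gold-badge is never granted.
gold-badge would need ivory-key and K39 (A6), but ivory-key is never granted.
Reached: K39, blue-token, and L16 — 3 of the 5.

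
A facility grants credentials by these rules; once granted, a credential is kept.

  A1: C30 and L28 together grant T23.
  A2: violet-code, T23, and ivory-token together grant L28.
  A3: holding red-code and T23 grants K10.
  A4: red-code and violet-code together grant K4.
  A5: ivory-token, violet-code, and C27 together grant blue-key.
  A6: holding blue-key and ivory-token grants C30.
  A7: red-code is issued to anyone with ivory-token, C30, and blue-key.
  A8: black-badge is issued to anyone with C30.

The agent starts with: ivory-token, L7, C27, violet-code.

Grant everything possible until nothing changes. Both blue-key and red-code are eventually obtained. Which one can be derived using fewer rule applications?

blue-key

blue-key: Holding ivory-token, violet-code, and C27 grants blue-key (A5). [1 rule application]
red-code: Holding ivory-token, violet-code, and C27 grants blue-key (A5). Holding blue-key and ivory-token grants C30 (A6). Holding ivory-token, C30, and blue-key grants red-code (A7). [3 rule applications]
blue-key needs fewer.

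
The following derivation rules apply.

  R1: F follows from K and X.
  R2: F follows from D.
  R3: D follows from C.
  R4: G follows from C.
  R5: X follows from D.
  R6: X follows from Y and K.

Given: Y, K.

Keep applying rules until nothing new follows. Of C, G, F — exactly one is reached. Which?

From Y and K, R6 gives X.
From K and X, R1 gives F.
G would need C (R4), but C is never established. No rule produces C, and it is not given.

F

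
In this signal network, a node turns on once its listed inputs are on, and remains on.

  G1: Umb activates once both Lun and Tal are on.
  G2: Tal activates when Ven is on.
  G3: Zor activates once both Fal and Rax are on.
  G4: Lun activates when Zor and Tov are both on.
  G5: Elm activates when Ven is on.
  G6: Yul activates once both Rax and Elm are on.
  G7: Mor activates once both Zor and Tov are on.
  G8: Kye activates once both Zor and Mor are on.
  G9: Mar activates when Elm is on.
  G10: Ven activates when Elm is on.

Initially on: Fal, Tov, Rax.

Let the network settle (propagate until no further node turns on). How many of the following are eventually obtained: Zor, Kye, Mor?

Fal and Rax are on, so Zor activates (G3).
G7: Zor and Tov on → Mor on.
Zor and Mor are on, so Kye activates (G8).
Zor: reached.
Kye: reached.
Mor: reached.
All 3 are reached.

3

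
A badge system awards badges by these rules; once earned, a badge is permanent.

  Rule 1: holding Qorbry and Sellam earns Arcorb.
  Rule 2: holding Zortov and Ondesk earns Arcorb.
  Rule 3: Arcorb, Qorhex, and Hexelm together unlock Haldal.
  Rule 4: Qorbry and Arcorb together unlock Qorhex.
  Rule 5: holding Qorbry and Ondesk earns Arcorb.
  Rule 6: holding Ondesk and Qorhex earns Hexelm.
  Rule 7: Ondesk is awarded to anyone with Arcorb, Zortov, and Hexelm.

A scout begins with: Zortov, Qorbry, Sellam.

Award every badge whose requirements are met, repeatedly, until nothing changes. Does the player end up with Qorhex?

With Qorbry and Sellam, Arcorb is earned (Rule 1).
With Qorbry and Arcorb, Qorhex is earned (Rule 4).

Yes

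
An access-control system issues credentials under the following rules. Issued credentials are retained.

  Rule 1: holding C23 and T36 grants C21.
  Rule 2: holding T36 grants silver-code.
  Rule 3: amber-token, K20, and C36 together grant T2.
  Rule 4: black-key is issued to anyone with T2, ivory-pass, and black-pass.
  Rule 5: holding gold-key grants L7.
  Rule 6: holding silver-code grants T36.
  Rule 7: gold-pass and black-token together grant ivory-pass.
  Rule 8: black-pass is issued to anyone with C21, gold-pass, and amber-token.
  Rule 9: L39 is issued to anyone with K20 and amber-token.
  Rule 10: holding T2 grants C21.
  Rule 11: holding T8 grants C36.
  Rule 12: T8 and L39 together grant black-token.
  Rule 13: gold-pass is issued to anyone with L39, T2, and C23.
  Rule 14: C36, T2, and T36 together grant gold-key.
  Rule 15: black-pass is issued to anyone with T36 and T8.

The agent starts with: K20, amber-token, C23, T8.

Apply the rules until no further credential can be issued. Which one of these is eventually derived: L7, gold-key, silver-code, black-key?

black-key

Holding K20 and amber-token grants L39 (Rule 9).
Holding T8 grants C36 (Rule 11).
Holding T8 and L39 grants black-token (Rule 12).
Holding amber-token, K20, and C36 grants T2 (Rule 3).
Holding L39, T2, and C23 grants gold-pass (Rule 13).
Holding T2 grants C21 (Rule 10).
Holding gold-pass and black-token grants ivory-pass (Rule 7).
Holding C21, gold-pass, and amber-token grants black-pass (Rule 8).
Holding T2, ivory-pass, and black-pass grants black-key (Rule 4).
silver-code would need T36 (Rule 2), but T36 is never granted. L7 would need gold-key (Rule 5), but gold-key is never granted. gold-key would need C36, T2, and T36 (Rule 14), but T36 is never granted.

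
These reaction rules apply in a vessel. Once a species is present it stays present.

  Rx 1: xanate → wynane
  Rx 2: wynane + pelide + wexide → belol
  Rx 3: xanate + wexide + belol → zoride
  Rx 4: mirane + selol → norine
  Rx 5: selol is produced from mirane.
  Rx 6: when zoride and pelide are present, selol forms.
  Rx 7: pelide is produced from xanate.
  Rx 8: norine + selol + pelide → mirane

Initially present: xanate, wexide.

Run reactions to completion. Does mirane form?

No

mirane would need norine, selol, and pelide (Rx 8), but norine never forms.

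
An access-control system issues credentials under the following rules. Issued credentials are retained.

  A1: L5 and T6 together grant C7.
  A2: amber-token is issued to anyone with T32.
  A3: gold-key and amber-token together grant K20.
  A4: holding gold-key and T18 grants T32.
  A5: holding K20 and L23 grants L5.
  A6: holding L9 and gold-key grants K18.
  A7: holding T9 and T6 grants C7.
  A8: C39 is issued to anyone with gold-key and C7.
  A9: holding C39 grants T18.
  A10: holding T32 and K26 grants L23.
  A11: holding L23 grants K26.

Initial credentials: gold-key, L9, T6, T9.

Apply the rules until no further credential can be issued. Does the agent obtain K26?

K26 would need L23 (A11), but L23 is never granted.

No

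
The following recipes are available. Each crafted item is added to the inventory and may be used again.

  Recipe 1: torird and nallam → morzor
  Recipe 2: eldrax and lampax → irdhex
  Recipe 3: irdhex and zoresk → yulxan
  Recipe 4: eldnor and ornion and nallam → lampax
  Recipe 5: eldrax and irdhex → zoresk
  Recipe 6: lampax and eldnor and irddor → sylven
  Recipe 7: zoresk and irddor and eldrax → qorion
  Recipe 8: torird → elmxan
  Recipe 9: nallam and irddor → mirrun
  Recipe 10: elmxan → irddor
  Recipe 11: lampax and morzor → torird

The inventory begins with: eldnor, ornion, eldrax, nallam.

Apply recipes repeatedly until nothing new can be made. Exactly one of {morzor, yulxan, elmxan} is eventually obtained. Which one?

yulxan

eldnor and ornion and nallam → lampax (Recipe 4).
Using Recipe 2, eldrax and lampax make irdhex.
eldrax and irdhex → zoresk (Recipe 5).
Using Recipe 3, irdhex and zoresk make yulxan.
elmxan would need torird (Recipe 8), but torird is never obtained. morzor would need torird and nallam (Recipe 1), but torird is never obtained.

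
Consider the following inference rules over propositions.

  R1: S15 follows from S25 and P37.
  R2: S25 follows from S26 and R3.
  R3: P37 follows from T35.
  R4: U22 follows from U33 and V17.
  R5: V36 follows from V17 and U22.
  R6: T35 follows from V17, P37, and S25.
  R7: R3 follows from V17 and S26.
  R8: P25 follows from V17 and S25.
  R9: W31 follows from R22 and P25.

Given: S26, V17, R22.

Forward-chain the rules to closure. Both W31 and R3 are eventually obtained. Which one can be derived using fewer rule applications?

R3: V17 and S26 hold, so R3 follows (R7). [1 rule application]
W31: V17 and S26 hold, so R3 follows (R7). From S26 and R3, R2 gives S25. From V17 and S25, R8 gives P25. R22 and P25 hold, so W31 follows (R9). [4 rule applications]
R3 needs fewer.

R3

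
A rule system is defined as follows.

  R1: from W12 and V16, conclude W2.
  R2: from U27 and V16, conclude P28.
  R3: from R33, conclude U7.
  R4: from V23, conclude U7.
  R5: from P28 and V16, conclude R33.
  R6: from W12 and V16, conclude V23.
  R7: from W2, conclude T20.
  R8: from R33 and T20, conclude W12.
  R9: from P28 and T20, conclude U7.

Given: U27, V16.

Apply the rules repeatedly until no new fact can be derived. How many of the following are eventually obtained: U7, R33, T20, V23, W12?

2

U27 and V16 hold, so P28 follows (R2).
From P28 and V16, R5 gives R33.
R33 holds, so U7 follows (R3).
U7: reached.
R33: reached.
T20 would need W2 (R7), but W2 is never established.
V23 would need W12 and V16 (R6), but W12 is never established.
W12 would need R33 and T20 (R8), but T20 is never established.
Reached: U7 and R33 — 2 of the 5.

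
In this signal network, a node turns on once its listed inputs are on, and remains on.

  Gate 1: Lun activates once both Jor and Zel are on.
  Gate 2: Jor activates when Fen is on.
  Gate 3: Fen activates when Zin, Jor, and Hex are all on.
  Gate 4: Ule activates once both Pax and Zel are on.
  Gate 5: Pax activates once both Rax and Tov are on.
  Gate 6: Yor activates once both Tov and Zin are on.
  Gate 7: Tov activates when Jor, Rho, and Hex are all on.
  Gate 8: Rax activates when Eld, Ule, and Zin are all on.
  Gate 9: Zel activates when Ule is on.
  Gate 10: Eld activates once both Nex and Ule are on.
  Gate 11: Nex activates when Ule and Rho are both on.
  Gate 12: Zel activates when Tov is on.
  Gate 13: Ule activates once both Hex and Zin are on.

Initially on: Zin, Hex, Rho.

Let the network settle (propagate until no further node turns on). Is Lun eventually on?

Lun would need Jor and Zel (Gate 1), but Jor never turns on.

No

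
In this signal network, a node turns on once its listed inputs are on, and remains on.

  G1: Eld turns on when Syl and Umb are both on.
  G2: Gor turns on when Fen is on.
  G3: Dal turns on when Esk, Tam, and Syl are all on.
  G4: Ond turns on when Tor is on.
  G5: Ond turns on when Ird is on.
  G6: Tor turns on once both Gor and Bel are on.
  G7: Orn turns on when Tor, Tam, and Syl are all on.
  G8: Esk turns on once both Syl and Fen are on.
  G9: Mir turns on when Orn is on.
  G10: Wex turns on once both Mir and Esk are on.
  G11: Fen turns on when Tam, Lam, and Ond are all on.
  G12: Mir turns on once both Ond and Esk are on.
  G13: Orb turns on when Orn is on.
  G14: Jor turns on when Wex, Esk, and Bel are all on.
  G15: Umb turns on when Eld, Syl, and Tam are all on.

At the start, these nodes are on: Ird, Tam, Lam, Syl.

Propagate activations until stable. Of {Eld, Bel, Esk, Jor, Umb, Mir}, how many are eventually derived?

Ird is on, so Ond turns on (G5).
G11: Tam, Lam, and Ond on → Fen on.
Syl and Fen are on, so Esk turns on (G8).
G12: Ond and Esk on → Mir on.
Eld would need Syl and Umb (G1), but Umb never turns on.
No rule produces Bel, and it is not given.
Esk: reached.
Jor would need Wex, Esk, and Bel (G14), but Bel never turns on.
Umb would need Eld, Syl, and Tam (G15), but Eld never turns on.
Mir: reached.
Reached: Esk and Mir — 2 of the 6.

2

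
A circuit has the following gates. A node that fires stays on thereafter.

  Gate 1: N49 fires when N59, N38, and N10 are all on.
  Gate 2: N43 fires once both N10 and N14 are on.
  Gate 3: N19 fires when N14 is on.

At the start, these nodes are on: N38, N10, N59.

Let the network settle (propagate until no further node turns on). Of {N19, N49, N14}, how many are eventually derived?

Gate 1: N59, N38, and N10 on → N49 on.
N19 would need N14 (Gate 3), but N14 never turns on.
N49: reached.
No rule produces N14, and it is not given.
Reached: N49 — 1 of the 3.

1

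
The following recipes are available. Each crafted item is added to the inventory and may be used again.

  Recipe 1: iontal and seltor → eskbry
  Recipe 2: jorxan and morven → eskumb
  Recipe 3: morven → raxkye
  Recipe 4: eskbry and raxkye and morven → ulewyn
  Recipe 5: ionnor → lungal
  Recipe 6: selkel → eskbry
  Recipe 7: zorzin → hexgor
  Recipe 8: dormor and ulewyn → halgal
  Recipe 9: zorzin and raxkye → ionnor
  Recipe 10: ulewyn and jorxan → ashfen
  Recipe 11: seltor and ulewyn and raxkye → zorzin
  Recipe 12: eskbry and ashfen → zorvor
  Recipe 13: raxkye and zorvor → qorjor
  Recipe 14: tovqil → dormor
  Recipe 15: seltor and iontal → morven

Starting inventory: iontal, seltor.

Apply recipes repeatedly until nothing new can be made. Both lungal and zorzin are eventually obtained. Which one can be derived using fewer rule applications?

zorzin

zorzin: Using Recipe 1, iontal and seltor make eskbry. seltor and iontal → morven (Recipe 15). Using Recipe 3, morven makes raxkye. Using Recipe 4, eskbry, raxkye, and morven make ulewyn. Using Recipe 11, seltor, ulewyn, and raxkye make zorzin. [5 rule applications]
lungal: Using Recipe 1, iontal and seltor make eskbry. Using Recipe 15, seltor and iontal make morven. Using Recipe 3, morven makes raxkye. eskbry and raxkye and morven → ulewyn (Recipe 4). Using Recipe 11, seltor, ulewyn, and raxkye make zorzin. zorzin and raxkye → ionnor (Recipe 9). Using Recipe 5, ionnor makes lungal. [7 rule applications]
zorzin needs fewer.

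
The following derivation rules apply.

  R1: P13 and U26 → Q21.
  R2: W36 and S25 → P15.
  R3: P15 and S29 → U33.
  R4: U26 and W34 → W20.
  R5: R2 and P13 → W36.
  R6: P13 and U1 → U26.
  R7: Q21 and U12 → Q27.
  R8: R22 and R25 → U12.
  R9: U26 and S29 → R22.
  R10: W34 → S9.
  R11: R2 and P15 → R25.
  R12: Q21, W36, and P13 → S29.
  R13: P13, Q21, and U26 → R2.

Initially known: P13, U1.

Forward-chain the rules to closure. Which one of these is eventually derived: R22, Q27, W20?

P13 and U1 hold, so U26 follows (R6).
P13 and U26 hold, so Q21 follows (R1).
From P13, Q21, and U26, R13 gives R2.
From R2 and P13, R5 gives W36.
From Q21, W36, and P13, R12 gives S29.
From U26 and S29, R9 gives R22.
W20 would need U26 and W34 (R4), but W34 is never established. Q27 would need Q21 and U12 (R7), but U12 is never established.

R22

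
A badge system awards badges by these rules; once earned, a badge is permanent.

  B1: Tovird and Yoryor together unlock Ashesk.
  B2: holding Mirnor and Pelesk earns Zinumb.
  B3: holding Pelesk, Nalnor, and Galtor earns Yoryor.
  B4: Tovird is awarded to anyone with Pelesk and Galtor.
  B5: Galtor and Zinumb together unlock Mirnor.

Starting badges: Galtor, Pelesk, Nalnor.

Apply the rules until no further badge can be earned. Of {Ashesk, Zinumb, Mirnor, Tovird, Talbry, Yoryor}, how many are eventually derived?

With Pelesk, Nalnor, and Galtor, Yoryor is earned (B3).
With Pelesk and Galtor, Tovird is earned (B4).
With Tovird and Yoryor, Ashesk is earned (B1).
Ashesk: reached.
Zinumb would need Mirnor and Pelesk (B2), but Mirnor is never earned.
Mirnor would need Galtor and Zinumb (B5), but Zinumb is never earned.
Tovird: reached.
No rule produces Talbry, and it is not given.
Yoryor: reached.
Reached: Ashesk, Tovird, and Yoryor — 3 of the 6.

3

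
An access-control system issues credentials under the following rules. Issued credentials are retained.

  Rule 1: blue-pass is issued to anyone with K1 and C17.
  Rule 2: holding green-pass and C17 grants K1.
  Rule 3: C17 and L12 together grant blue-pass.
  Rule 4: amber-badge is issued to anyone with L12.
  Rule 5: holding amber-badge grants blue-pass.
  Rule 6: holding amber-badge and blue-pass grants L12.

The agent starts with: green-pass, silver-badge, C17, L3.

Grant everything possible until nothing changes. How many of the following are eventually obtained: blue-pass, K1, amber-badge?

2

Holding green-pass and C17 grants K1 (Rule 2).
Holding K1 and C17 grants blue-pass (Rule 1).
blue-pass: reached.
K1: reached.
amber-badge would need L12 (Rule 4), but L12 is never granted.
Reached: blue-pass and K1 — 2 of the 3.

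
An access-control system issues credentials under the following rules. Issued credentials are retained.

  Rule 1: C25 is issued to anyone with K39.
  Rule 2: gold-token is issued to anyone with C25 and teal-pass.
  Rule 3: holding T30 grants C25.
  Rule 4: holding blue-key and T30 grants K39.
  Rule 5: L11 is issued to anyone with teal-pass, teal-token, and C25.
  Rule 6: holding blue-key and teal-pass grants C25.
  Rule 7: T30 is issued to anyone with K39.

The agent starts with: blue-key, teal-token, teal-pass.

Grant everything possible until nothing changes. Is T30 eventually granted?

No

T30 would need K39 (Rule 7), but K39 is never granted.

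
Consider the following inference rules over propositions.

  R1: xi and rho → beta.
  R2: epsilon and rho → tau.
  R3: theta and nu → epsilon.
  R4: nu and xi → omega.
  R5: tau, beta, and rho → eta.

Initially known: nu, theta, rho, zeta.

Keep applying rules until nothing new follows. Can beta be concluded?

beta would need xi and rho (R1), but xi is never established.

No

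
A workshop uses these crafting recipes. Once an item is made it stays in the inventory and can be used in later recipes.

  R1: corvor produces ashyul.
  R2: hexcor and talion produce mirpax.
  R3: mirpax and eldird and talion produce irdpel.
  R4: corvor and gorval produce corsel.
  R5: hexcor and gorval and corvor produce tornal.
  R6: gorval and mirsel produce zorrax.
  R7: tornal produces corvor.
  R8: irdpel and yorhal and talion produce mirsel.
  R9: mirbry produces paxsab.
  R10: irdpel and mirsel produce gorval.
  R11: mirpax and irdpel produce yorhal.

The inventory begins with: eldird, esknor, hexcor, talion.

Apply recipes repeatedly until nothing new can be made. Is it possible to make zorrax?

Yes

Using R2, hexcor and talion make mirpax.
Using R3, mirpax, eldird, and talion make irdpel.
Using R11, mirpax and irdpel make yorhal.
Using R8, irdpel, yorhal, and talion make mirsel.
Using R10, irdpel and mirsel make gorval.
Using R6, gorval and mirsel make zorrax.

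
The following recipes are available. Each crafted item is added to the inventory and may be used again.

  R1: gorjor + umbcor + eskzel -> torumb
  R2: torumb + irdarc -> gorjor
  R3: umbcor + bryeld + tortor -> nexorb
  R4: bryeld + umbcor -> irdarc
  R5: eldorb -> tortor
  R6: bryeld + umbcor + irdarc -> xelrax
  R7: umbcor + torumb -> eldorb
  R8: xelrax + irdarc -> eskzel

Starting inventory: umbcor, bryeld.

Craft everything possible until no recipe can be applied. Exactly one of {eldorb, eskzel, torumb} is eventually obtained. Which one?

eskzel

Using R4, bryeld and umbcor make irdarc.
bryeld + umbcor + irdarc -> xelrax (R6).
xelrax + irdarc -> eskzel (R8).
torumb would need gorjor, umbcor, and eskzel (R1), but gorjor is never obtained. eldorb would need umbcor and torumb (R7), but torumb is never obtained.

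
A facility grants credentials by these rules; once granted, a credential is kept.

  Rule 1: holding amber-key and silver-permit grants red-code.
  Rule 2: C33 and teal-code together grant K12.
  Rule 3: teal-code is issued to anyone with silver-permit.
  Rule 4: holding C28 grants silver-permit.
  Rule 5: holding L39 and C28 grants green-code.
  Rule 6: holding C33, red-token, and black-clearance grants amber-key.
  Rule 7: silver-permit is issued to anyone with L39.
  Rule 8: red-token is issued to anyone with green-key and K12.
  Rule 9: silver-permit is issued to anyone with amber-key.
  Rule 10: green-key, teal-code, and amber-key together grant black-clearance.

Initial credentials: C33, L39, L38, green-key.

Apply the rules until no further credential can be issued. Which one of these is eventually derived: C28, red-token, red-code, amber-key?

Holding L39 grants silver-permit (Rule 7).
Holding silver-permit grants teal-code (Rule 3).
Holding C33 and teal-code grants K12 (Rule 2).
Holding green-key and K12 grants red-token (Rule 8).
red-code would need amber-key and silver-permit (Rule 1), but amber-key is never granted. amber-key would need C33, red-token, and black-clearance (Rule 6), but black-clearance is never granted. No rule produces C28, and it is not given.

red-token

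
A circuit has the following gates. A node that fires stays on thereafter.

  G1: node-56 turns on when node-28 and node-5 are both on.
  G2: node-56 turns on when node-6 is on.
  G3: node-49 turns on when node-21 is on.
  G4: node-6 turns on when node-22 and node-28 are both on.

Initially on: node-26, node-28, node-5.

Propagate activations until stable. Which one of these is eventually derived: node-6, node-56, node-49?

node-56

node-28 and node-5 are on, so node-56 turns on (G1).
node-6 would need node-22 and node-28 (G4), but node-22 never turns on. node-49 would need node-21 (G3), but node-21 never turns on.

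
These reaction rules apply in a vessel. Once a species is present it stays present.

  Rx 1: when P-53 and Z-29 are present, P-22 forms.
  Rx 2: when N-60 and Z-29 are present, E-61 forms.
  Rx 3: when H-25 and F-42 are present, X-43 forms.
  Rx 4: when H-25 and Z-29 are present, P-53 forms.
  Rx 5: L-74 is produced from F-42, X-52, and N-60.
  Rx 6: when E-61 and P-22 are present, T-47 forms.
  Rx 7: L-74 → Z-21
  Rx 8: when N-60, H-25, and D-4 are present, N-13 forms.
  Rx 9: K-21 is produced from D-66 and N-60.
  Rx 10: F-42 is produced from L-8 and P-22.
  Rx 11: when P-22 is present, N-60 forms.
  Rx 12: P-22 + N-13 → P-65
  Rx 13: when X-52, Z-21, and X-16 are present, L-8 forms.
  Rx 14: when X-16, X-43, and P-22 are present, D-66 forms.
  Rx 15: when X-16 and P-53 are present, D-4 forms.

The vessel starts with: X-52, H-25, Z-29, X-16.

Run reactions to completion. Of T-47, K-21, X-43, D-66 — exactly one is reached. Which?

T-47

H-25 and Z-29 present → P-53 forms (Rx 4).
P-53 and Z-29 present → P-22 forms (Rx 1).
P-22 present → N-60 forms (Rx 11).
N-60 and Z-29 present → E-61 forms (Rx 2).
E-61 and P-22 present → T-47 forms (Rx 6).
D-66 would need X-16, X-43, and P-22 (Rx 14), but X-43 never forms. X-43 would need H-25 and F-42 (Rx 3), but F-42 never forms. K-21 would need D-66 and N-60 (Rx 9), but D-66 never forms.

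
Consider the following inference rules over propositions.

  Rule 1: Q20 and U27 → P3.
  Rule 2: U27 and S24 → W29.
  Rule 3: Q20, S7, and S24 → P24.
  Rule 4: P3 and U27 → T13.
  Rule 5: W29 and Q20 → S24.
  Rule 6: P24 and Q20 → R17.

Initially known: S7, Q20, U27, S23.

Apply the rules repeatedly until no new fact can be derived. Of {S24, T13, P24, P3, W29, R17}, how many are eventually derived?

2

Q20 and U27 hold, so P3 follows (Rule 1).
From P3 and U27, Rule 4 gives T13.
S24 would need W29 and Q20 (Rule 5), but W29 is never established.
T13: reached.
P24 would need Q20, S7, and S24 (Rule 3), but S24 is never established.
P3: reached.
W29 would need U27 and S24 (Rule 2), but S24 is never established.
R17 would need P24 and Q20 (Rule 6), but P24 is never established.
Reached: T13 and P3 — 2 of the 6.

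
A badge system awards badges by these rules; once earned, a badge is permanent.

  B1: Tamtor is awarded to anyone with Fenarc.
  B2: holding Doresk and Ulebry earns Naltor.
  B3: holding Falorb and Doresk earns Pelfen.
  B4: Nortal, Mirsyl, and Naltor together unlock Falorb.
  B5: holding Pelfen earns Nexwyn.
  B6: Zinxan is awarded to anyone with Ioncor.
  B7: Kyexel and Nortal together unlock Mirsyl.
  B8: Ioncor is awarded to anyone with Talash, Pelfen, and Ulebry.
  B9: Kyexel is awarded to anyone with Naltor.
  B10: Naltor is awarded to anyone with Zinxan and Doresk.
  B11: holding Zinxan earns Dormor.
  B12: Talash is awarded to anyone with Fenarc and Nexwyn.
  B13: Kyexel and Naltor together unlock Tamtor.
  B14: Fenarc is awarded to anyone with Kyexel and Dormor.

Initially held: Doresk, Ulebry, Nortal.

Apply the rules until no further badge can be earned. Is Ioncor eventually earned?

No

Ioncor would need Talash, Pelfen, and Ulebry (B8), but Talash is never earned.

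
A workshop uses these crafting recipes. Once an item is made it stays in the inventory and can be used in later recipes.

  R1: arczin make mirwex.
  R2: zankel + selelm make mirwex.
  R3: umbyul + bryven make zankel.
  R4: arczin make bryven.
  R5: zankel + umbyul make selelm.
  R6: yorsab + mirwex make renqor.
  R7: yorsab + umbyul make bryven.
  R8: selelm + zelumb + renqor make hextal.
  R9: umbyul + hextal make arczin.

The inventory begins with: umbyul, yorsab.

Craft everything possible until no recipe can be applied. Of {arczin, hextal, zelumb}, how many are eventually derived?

0

arczin would need umbyul and hextal (R9), but hextal is never obtained.
hextal would need selelm, zelumb, and renqor (R8), but zelumb is never obtained.
No rule produces zelumb, and it is not given.
None of the 3 are reached.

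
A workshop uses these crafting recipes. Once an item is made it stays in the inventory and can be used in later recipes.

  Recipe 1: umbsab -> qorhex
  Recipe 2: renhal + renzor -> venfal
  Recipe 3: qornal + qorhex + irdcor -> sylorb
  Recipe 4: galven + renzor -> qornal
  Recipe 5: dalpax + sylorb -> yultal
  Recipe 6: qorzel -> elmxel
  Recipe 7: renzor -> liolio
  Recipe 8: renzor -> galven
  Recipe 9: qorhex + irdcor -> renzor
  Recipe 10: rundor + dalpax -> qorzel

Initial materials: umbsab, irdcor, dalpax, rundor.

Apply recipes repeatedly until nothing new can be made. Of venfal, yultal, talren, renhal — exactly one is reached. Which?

yultal

umbsab -> qorhex (Recipe 1).
qorhex + irdcor -> renzor (Recipe 9).
Using Recipe 8, renzor makes galven.
Using Recipe 4, galven and renzor make qornal.
qornal + qorhex + irdcor -> sylorb (Recipe 3).
dalpax + sylorb -> yultal (Recipe 5).
No rule produces talren, and it is not given. No rule produces renhal, and it is not given. venfal would need renhal and renzor (Recipe 2), but renhal is never obtained.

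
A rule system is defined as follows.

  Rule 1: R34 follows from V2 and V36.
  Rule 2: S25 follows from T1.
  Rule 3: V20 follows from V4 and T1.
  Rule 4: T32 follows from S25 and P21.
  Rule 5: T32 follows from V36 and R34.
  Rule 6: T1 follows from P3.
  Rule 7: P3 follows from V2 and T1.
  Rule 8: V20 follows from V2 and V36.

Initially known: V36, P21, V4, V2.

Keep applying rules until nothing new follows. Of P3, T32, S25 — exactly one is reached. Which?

T32

V2 and V36 hold, so R34 follows (Rule 1).
V36 and R34 hold, so T32 follows (Rule 5).
S25 would need T1 (Rule 2), but T1 is never established. P3 would need V2 and T1 (Rule 7), but T1 is never established.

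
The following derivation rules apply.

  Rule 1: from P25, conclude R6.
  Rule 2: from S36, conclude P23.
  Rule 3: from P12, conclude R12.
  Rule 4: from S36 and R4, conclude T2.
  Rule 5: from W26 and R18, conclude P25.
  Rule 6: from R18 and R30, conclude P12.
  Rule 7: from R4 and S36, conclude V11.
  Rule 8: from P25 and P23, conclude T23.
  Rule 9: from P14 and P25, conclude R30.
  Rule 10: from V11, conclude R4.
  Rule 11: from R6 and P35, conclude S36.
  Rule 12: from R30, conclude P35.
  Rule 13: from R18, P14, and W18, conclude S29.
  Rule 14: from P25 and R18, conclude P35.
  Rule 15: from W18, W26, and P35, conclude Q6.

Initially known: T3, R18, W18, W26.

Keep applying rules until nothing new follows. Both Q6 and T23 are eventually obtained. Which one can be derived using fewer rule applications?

Q6

Q6: From W26 and R18, Rule 5 gives P25. P25 and R18 hold, so P35 follows (Rule 14). W18, W26, and P35 hold, so Q6 follows (Rule 15). [3 rule applications]
T23: W26 and R18 hold, so P25 follows (Rule 5). From P25, Rule 1 gives R6. P25 and R18 hold, so P35 follows (Rule 14). R6 and P35 hold, so S36 follows (Rule 11). From S36, Rule 2 gives P23. P25 and P23 hold, so T23 follows (Rule 8). [6 rule applications]
Q6 needs fewer.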